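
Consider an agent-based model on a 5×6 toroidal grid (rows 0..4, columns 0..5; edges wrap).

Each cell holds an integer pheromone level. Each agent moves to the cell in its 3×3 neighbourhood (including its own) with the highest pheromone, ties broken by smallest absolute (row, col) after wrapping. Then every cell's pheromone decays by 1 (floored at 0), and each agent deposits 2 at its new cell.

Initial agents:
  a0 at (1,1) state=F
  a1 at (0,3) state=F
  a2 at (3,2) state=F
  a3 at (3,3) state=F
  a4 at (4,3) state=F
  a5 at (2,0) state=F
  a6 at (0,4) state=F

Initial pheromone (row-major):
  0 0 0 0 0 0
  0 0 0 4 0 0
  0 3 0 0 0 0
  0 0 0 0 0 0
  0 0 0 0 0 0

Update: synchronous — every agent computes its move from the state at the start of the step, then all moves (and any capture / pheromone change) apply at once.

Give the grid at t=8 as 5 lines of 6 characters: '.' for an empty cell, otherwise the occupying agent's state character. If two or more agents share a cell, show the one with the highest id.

t=1: a0@(2,1) a1@(1,3) a2@(2,1) a3@(2,2) a4@(0,2) a5@(2,1) a6@(1,3) | pheromone: 0 0 2 0 0 0 / 0 0 0 7 0 0 / 0 8 2 0 0 0 / 0 0 0 0 0 0 / 0 0 0 0 0 0
t=2: a0@(2,1) a1@(1,3) a2@(2,1) a3@(2,1) a4@(1,3) a5@(2,1) a6@(1,3) | pheromone: 0 0 1 0 0 0 / 0 0 0 12 0 0 / 0 15 1 0 0 0 / 0 0 0 0 0 0 / 0 0 0 0 0 0
t=3: a0@(2,1) a1@(1,3) a2@(2,1) a3@(2,1) a4@(1,3) a5@(2,1) a6@(1,3) | pheromone: 0 0 0 0 0 0 / 0 0 0 17 0 0 / 0 22 0 0 0 0 / 0 0 0 0 0 0 / 0 0 0 0 0 0
t=4: a0@(2,1) a1@(1,3) a2@(2,1) a3@(2,1) a4@(1,3) a5@(2,1) a6@(1,3) | pheromone: 0 0 0 0 0 0 / 0 0 0 22 0 0 / 0 29 0 0 0 0 / 0 0 0 0 0 0 / 0 0 0 0 0 0
t=5: a0@(2,1) a1@(1,3) a2@(2,1) a3@(2,1) a4@(1,3) a5@(2,1) a6@(1,3) | pheromone: 0 0 0 0 0 0 / 0 0 0 27 0 0 / 0 36 0 0 0 0 / 0 0 0 0 0 0 / 0 0 0 0 0 0
t=6: a0@(2,1) a1@(1,3) a2@(2,1) a3@(2,1) a4@(1,3) a5@(2,1) a6@(1,3) | pheromone: 0 0 0 0 0 0 / 0 0 0 32 0 0 / 0 43 0 0 0 0 / 0 0 0 0 0 0 / 0 0 0 0 0 0
t=7: a0@(2,1) a1@(1,3) a2@(2,1) a3@(2,1) a4@(1,3) a5@(2,1) a6@(1,3) | pheromone: 0 0 0 0 0 0 / 0 0 0 37 0 0 / 0 50 0 0 0 0 / 0 0 0 0 0 0 / 0 0 0 0 0 0
t=8: a0@(2,1) a1@(1,3) a2@(2,1) a3@(2,1) a4@(1,3) a5@(2,1) a6@(1,3) | pheromone: 0 0 0 0 0 0 / 0 0 0 42 0 0 / 0 57 0 0 0 0 / 0 0 0 0 0 0 / 0 0 0 0 0 0

......
...F..
.F....
......
......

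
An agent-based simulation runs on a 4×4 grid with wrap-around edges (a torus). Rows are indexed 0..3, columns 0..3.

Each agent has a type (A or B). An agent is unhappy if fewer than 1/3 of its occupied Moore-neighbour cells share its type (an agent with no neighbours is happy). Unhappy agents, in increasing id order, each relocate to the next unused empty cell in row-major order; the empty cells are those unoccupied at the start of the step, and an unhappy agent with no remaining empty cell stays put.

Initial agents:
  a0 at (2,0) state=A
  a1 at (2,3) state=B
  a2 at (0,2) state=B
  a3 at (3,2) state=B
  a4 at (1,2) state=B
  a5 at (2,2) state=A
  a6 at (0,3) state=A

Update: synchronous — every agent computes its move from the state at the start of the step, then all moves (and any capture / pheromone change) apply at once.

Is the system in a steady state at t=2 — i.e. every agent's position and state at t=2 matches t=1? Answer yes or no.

t=1: a0@(0,0):A a1@(2,3):B a2@(0,2):B a3@(3,2):B a4@(1,2):B a5@(0,1):A a6@(1,0):A
t=2: (unchanged — steady state)

yes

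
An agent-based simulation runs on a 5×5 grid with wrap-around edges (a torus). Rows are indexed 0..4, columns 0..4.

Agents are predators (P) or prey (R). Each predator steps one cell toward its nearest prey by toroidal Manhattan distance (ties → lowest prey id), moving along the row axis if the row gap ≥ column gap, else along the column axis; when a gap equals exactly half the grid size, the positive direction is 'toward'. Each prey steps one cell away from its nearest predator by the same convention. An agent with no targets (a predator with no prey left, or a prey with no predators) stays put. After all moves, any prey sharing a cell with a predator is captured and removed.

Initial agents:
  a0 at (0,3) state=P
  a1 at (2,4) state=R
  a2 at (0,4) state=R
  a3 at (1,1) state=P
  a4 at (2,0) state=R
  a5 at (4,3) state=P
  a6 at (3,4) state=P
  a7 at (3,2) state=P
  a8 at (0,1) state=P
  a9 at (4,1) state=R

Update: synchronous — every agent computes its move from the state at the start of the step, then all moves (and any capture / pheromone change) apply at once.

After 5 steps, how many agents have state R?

4

t=1: a0@(0,4):P a1@(1,4):R a2@(0,0):R a3@(2,1):P a4@(3,0):R a5@(0,3):P a6@(2,4):P a7@(4,2):P a8@(4,1):P a9@(3,1):R
t=2: a0@(1,4):P a1@(2,4):R a2@(0,1):R a3@(3,1):P a4@(4,0):R a5@(1,3):P a6@(1,4):P a7@(3,2):P a8@(3,1):P a9@(4,1):R
t=3: a0@(2,4):P a1@(3,4):R a2@(1,1):R a3@(4,1):P a4@(0,0):R a5@(2,3):P a6@(2,4):P a7@(4,2):P a8@(4,1):P a9@(0,1):R
t=4: a0@(3,4):P a1@(4,4):R a2@(2,1):R a3@(0,1):P a4@(1,0):R a5@(3,3):P a6@(3,4):P a7@(0,2):P a8@(0,1):P a9@(1,1):R
t=5: a0@(4,4):P a1@(0,4):R a2@(3,1):R a3@(1,1):P a4@(2,0):R a5@(4,3):P a6@(4,4):P a7@(1,2):P a8@(1,1):P a9@(2,1):R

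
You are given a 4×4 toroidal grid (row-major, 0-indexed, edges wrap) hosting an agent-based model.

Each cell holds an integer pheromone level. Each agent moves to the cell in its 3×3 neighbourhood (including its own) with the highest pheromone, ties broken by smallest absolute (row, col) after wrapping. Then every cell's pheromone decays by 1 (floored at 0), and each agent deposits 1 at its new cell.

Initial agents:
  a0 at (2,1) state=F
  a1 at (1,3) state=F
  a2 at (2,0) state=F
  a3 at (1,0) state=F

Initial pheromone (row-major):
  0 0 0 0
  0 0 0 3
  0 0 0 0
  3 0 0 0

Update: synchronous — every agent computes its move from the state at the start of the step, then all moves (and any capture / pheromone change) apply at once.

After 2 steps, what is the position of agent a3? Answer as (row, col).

t=1: a0@(3,0) a1@(1,3) a2@(1,3) a3@(1,3) | pheromone: 0 0 0 0 / 0 0 0 5 / 0 0 0 0 / 3 0 0 0
t=2: a0@(3,0) a1@(1,3) a2@(1,3) a3@(1,3) | pheromone: 0 0 0 0 / 0 0 0 7 / 0 0 0 0 / 3 0 0 0

(1, 3)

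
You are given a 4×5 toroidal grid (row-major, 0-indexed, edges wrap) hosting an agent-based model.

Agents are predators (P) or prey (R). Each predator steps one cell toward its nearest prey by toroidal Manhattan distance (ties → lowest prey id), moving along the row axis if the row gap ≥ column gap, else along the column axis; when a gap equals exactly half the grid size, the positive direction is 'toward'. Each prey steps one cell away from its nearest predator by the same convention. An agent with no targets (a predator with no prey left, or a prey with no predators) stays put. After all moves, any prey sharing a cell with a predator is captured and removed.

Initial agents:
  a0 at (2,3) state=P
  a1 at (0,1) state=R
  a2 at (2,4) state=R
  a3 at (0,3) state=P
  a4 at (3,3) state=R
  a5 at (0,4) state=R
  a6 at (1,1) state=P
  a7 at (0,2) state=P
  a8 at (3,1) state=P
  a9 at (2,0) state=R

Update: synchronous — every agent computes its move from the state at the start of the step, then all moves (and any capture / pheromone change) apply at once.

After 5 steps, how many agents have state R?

t=1: a0@(2,4):P a1@(3,1):R a2@(2,0):R a3@(3,3):P a4@(0,3):R a5@(0,0):R a6@(0,1):P a7@(0,1):P a8@(0,1):P a9@(2,1):R
t=2: a0@(2,0):P a1@(2,1):R a2@(2,1):R a3@(0,3):P a4@(1,3):R a5@(0,4):R a6@(3,1):P a7@(3,1):P a8@(3,1):P a9@(2,2):R
t=3: a0@(2,1):P a1@(2,2):R a2@(2,2):R a3@(1,3):P a4@(2,3):R a5@(0,0):R a6@(2,1):P a7@(2,1):P a8@(2,1):P a9@(2,3):R
t=4: a0@(2,2):P a3@(2,3):P a4@(3,3):R a5@(3,0):R a6@(2,2):P a7@(2,2):P a8@(2,2):P a9@(3,3):R
t=5: a0@(3,2):P a3@(3,3):P a4@(0,3):R a5@(3,4):R a6@(3,2):P a7@(3,2):P a8@(3,2):P a9@(0,3):R

3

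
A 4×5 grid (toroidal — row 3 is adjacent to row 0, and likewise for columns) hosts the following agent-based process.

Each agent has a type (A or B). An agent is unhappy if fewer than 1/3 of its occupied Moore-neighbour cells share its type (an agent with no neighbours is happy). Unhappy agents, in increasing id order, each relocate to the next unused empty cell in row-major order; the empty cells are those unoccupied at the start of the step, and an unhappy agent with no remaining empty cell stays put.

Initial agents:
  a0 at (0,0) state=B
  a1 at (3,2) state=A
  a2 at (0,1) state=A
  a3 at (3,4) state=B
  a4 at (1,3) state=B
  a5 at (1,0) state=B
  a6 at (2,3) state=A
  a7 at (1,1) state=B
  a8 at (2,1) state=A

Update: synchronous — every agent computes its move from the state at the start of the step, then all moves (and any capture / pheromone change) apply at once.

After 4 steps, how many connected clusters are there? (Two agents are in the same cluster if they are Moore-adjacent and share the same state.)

t=1: a0@(0,0):B a1@(3,2):A a2@(0,2):A a3@(3,4):B a4@(0,3):B a5@(1,0):B a6@(2,3):A a7@(1,1):B a8@(2,1):A
t=2: (unchanged — steady state)

2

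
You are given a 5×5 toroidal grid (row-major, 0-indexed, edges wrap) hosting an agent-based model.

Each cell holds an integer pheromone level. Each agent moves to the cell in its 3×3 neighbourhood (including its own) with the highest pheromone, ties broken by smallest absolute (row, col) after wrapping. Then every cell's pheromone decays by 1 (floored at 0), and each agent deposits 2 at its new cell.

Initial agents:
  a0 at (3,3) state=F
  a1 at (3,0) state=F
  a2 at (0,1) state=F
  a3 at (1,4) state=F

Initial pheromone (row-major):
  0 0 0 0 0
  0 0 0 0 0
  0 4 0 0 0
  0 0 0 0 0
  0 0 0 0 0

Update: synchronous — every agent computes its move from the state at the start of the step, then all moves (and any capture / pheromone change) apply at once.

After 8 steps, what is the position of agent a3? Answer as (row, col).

(0, 0)

t=1: a0@(2,2) a1@(2,1) a2@(0,0) a3@(0,0) | pheromone: 4 0 0 0 0 / 0 0 0 0 0 / 0 5 2 0 0 / 0 0 0 0 0 / 0 0 0 0 0
t=2: a0@(2,1) a1@(2,1) a2@(0,0) a3@(0,0) | pheromone: 7 0 0 0 0 / 0 0 0 0 0 / 0 8 1 0 0 / 0 0 0 0 0 / 0 0 0 0 0
t=3: a0@(2,1) a1@(2,1) a2@(0,0) a3@(0,0) | pheromone: 10 0 0 0 0 / 0 0 0 0 0 / 0 11 0 0 0 / 0 0 0 0 0 / 0 0 0 0 0
t=4: a0@(2,1) a1@(2,1) a2@(0,0) a3@(0,0) | pheromone: 13 0 0 0 0 / 0 0 0 0 0 / 0 14 0 0 0 / 0 0 0 0 0 / 0 0 0 0 0
t=5: a0@(2,1) a1@(2,1) a2@(0,0) a3@(0,0) | pheromone: 16 0 0 0 0 / 0 0 0 0 0 / 0 17 0 0 0 / 0 0 0 0 0 / 0 0 0 0 0
t=6: a0@(2,1) a1@(2,1) a2@(0,0) a3@(0,0) | pheromone: 19 0 0 0 0 / 0 0 0 0 0 / 0 20 0 0 0 / 0 0 0 0 0 / 0 0 0 0 0
t=7: a0@(2,1) a1@(2,1) a2@(0,0) a3@(0,0) | pheromone: 22 0 0 0 0 / 0 0 0 0 0 / 0 23 0 0 0 / 0 0 0 0 0 / 0 0 0 0 0
t=8: a0@(2,1) a1@(2,1) a2@(0,0) a3@(0,0) | pheromone: 25 0 0 0 0 / 0 0 0 0 0 / 0 26 0 0 0 / 0 0 0 0 0 / 0 0 0 0 0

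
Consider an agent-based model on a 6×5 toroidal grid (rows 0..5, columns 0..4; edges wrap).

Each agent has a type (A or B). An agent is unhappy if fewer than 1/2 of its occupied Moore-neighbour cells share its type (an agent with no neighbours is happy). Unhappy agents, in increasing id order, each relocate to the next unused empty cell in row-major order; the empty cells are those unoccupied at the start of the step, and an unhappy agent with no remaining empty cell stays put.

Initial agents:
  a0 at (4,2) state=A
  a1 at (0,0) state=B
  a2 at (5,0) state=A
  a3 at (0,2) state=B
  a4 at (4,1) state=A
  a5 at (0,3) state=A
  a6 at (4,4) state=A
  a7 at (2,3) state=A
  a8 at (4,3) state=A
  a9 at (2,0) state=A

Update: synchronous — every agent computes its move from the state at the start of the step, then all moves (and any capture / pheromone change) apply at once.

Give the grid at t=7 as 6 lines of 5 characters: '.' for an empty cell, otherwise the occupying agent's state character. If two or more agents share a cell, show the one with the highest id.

t=1: a0@(4,2):A a1@(0,1):B a2@(5,0):A a3@(0,4):B a4@(4,1):A a5@(1,0):A a6@(4,4):A a7@(2,3):A a8@(4,3):A a9@(2,0):A
t=2: a0@(4,2):A a1@(0,0):B a2@(5,0):A a3@(0,2):B a4@(4,1):A a5@(0,3):A a6@(4,4):A a7@(2,3):A a8@(4,3):A a9@(2,0):A
t=3: a0@(4,2):A a1@(0,1):B a2@(5,0):A a3@(0,4):B a4@(4,1):A a5@(1,0):A a6@(4,4):A a7@(2,3):A a8@(4,3):A a9@(2,0):A
t=4: a0@(4,2):A a1@(0,0):B a2@(5,0):A a3@(0,2):B a4@(4,1):A a5@(0,3):A a6@(4,4):A a7@(2,3):A a8@(4,3):A a9@(2,0):A
t=5: a0@(4,2):A a1@(0,1):B a2@(5,0):A a3@(0,4):B a4@(4,1):A a5@(1,0):A a6@(4,4):A a7@(2,3):A a8@(4,3):A a9@(2,0):A
t=6: a0@(4,2):A a1@(0,0):B a2@(5,0):A a3@(0,2):B a4@(4,1):A a5@(0,3):A a6@(4,4):A a7@(2,3):A a8@(4,3):A a9@(2,0):A
t=7: a0@(4,2):A a1@(0,1):B a2@(5,0):A a3@(0,4):B a4@(4,1):A a5@(1,0):A a6@(4,4):A a7@(2,3):A a8@(4,3):A a9@(2,0):A

.B..B
A....
A..A.
.....
.AAAA
A....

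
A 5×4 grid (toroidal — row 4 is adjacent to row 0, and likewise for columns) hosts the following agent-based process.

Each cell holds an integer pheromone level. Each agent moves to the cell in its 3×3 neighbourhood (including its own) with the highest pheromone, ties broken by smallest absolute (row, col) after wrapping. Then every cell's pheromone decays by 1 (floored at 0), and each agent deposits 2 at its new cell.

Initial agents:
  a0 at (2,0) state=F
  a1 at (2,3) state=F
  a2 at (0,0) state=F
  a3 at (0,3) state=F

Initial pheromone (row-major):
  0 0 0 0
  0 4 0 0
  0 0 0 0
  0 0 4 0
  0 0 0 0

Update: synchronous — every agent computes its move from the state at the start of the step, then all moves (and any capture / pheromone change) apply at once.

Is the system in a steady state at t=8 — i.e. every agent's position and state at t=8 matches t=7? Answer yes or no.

t=1: a0@(1,1) a1@(3,2) a2@(1,1) a3@(0,0) | pheromone: 2 0 0 0 / 0 7 0 0 / 0 0 0 0 / 0 0 5 0 / 0 0 0 0
t=2: a0@(1,1) a1@(3,2) a2@(1,1) a3@(1,1) | pheromone: 1 0 0 0 / 0 12 0 0 / 0 0 0 0 / 0 0 6 0 / 0 0 0 0
t=3: a0@(1,1) a1@(3,2) a2@(1,1) a3@(1,1) | pheromone: 0 0 0 0 / 0 17 0 0 / 0 0 0 0 / 0 0 7 0 / 0 0 0 0
t=4: a0@(1,1) a1@(3,2) a2@(1,1) a3@(1,1) | pheromone: 0 0 0 0 / 0 22 0 0 / 0 0 0 0 / 0 0 8 0 / 0 0 0 0
t=5: a0@(1,1) a1@(3,2) a2@(1,1) a3@(1,1) | pheromone: 0 0 0 0 / 0 27 0 0 / 0 0 0 0 / 0 0 9 0 / 0 0 0 0
t=6: a0@(1,1) a1@(3,2) a2@(1,1) a3@(1,1) | pheromone: 0 0 0 0 / 0 32 0 0 / 0 0 0 0 / 0 0 10 0 / 0 0 0 0
t=7: a0@(1,1) a1@(3,2) a2@(1,1) a3@(1,1) | pheromone: 0 0 0 0 / 0 37 0 0 / 0 0 0 0 / 0 0 11 0 / 0 0 0 0
t=8: a0@(1,1) a1@(3,2) a2@(1,1) a3@(1,1) | pheromone: 0 0 0 0 / 0 42 0 0 / 0 0 0 0 / 0 0 12 0 / 0 0 0 0

yes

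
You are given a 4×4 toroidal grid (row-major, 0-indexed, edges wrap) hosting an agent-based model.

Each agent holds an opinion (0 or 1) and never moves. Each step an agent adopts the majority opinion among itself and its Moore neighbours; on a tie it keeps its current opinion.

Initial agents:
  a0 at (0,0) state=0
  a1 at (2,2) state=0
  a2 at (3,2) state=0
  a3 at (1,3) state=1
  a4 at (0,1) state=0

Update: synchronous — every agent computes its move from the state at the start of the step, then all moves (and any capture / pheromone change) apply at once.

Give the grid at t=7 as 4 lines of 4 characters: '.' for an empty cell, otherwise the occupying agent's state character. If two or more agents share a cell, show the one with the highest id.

00..
...0
..0.
..0.

t=1: a0@(0,0):0 a1@(2,2):0 a2@(3,2):0 a3@(1,3):0 a4@(0,1):0
t=2: (unchanged — steady state)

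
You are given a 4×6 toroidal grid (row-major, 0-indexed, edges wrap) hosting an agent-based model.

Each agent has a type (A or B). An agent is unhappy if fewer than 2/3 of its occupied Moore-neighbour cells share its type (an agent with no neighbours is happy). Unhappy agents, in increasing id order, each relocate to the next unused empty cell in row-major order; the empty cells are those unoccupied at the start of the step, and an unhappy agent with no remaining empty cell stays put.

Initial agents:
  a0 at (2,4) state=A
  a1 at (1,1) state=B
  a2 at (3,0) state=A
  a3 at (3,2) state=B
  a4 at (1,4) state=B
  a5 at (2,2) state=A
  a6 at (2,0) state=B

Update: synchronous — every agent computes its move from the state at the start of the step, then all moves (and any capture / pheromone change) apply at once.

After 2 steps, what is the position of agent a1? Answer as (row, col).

(1, 2)

t=1: a0@(0,0):A a1@(0,1):B a2@(0,2):A a3@(0,3):B a4@(0,4):B a5@(0,5):A a6@(1,0):B
t=2: a0@(1,1):A a1@(1,2):B a2@(1,3):A a3@(1,4):B a4@(1,5):B a5@(2,0):A a6@(2,1):B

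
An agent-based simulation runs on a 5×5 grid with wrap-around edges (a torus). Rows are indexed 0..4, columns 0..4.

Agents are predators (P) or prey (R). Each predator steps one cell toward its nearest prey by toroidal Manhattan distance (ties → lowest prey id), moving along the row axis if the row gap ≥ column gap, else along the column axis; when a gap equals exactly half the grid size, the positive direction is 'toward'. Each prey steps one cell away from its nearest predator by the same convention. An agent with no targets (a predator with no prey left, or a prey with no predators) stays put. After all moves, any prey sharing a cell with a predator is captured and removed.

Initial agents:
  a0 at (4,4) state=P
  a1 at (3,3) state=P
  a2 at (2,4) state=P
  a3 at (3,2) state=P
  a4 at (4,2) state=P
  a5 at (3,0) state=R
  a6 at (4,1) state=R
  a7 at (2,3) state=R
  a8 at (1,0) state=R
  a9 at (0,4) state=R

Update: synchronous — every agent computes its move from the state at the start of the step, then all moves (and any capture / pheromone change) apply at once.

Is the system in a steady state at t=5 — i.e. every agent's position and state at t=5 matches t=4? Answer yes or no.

no

t=1: a0@(0,4):P a1@(2,3):P a2@(2,3):P a3@(3,1):P a4@(4,1):P a5@(2,0):R a6@(4,0):R a7@(1,3):R a8@(0,0):R a9@(1,4):R
t=2: a0@(0,0):P a1@(1,3):P a2@(1,3):P a3@(2,1):P a4@(4,0):P a6@(4,4):R a7@(0,3):R a8@(0,1):R a9@(2,4):R
t=3: a0@(0,1):P a1@(0,3):P a2@(0,3):P a3@(1,1):P a4@(4,4):P a6@(4,3):R a7@(4,3):R a8@(0,2):R a9@(3,4):R
t=4: a0@(0,2):P a1@(4,3):P a2@(4,3):P a3@(0,1):P a4@(4,3):P a6@(3,3):R a7@(3,3):R a8@(0,3):R a9@(2,4):R
t=5: a0@(0,3):P a1@(3,3):P a2@(3,3):P a3@(0,2):P a4@(3,3):P a6@(2,3):R a7@(2,3):R a8@(0,4):R a9@(1,4):R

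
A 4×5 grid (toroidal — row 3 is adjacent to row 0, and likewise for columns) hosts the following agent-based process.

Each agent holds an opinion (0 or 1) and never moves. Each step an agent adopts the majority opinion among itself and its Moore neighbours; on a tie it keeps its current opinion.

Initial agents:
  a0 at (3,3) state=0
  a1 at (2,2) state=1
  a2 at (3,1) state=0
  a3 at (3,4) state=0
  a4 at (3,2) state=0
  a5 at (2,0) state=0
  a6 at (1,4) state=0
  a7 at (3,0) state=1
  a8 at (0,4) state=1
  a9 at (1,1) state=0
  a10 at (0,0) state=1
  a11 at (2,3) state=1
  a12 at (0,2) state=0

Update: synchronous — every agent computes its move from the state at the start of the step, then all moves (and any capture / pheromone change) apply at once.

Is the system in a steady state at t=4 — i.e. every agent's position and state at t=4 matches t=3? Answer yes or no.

t=1: a0@(3,3):0 a1@(2,2):0 a2@(3,1):0 a3@(3,4):1 a4@(3,2):0 a5@(2,0):0 a6@(1,4):1 a7@(3,0):1 a8@(0,4):1 a9@(1,1):0 a10@(0,0):0 a11@(2,3):0 a12@(0,2):0
t=2: a0@(3,3):0 a1@(2,2):0 a2@(3,1):0 a3@(3,4):0 a4@(3,2):0 a5@(2,0):0 a6@(1,4):0 a7@(3,0):1 a8@(0,4):1 a9@(1,1):0 a10@(0,0):1 a11@(2,3):0 a12@(0,2):0
t=3: a0@(3,3):0 a1@(2,2):0 a2@(3,1):0 a3@(3,4):0 a4@(3,2):0 a5@(2,0):0 a6@(1,4):0 a7@(3,0):1 a8@(0,4):1 a9@(1,1):0 a10@(0,0):0 a11@(2,3):0 a12@(0,2):0
t=4: a0@(3,3):0 a1@(2,2):0 a2@(3,1):0 a3@(3,4):0 a4@(3,2):0 a5@(2,0):0 a6@(1,4):0 a7@(3,0):0 a8@(0,4):0 a9@(1,1):0 a10@(0,0):0 a11@(2,3):0 a12@(0,2):0

no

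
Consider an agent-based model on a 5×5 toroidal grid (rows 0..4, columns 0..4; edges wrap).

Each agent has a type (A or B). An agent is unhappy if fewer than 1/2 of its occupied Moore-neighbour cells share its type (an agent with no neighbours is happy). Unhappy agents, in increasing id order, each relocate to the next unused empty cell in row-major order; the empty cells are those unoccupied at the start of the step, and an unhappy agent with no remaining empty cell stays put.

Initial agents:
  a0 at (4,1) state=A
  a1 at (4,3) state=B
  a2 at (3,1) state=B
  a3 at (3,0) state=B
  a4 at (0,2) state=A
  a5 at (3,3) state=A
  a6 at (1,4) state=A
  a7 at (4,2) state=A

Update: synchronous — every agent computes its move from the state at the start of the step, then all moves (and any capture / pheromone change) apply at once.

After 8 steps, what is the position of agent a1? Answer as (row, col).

t=1: a0@(4,1):A a1@(0,0):B a2@(0,1):B a3@(3,0):B a4@(0,2):A a5@(3,3):A a6@(1,4):A a7@(4,2):A
t=2: a0@(0,3):A a1@(0,4):B a2@(1,0):B a3@(1,1):B a4@(0,2):A a5@(3,3):A a6@(1,2):A a7@(4,2):A
t=3: a0@(0,3):A a1@(0,4):B a2@(1,0):B a3@(0,0):B a4@(0,2):A a5@(3,3):A a6@(1,2):A a7@(4,2):A
t=4: (unchanged — steady state)

(0, 4)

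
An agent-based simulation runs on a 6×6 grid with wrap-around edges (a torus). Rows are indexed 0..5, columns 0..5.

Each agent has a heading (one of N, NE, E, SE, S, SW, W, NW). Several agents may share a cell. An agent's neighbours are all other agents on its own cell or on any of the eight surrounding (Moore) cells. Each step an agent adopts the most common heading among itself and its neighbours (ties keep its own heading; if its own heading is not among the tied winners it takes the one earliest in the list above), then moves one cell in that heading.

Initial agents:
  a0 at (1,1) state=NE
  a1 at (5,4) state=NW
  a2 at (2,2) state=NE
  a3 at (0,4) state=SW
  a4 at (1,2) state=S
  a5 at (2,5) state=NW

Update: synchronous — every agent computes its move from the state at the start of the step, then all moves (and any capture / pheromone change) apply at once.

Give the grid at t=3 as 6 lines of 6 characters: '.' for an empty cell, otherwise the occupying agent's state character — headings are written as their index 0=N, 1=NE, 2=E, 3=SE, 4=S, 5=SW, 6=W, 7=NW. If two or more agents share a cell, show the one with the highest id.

......
......
.7....
......
....11
1....1

t=1: a0@(0,2):NE a1@(4,3):NW a2@(1,3):NE a3@(1,3):SW a4@(0,3):NE a5@(1,4):NW
t=2: a0@(5,3):NE a1@(3,2):NW a2@(0,4):NE a3@(0,4):NE a4@(5,4):NE a5@(0,5):NE
t=3: a0@(4,4):NE a1@(2,1):NW a2@(5,5):NE a3@(5,5):NE a4@(4,5):NE a5@(5,0):NE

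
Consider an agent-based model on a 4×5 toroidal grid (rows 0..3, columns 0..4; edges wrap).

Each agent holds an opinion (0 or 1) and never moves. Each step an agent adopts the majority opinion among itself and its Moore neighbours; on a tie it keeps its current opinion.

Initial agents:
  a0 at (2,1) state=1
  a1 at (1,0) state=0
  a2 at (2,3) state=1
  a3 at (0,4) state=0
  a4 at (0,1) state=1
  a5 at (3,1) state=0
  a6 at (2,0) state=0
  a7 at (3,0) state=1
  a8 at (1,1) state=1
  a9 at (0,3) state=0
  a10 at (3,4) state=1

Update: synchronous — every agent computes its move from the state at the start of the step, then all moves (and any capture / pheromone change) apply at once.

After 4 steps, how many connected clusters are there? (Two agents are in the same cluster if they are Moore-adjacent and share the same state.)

1

t=1: a0@(2,1):1 a1@(1,0):0 a2@(2,3):1 a3@(0,4):0 a4@(0,1):1 a5@(3,1):1 a6@(2,0):1 a7@(3,0):1 a8@(1,1):1 a9@(0,3):0 a10@(3,4):1
t=2: a0@(2,1):1 a1@(1,0):1 a2@(2,3):1 a3@(0,4):0 a4@(0,1):1 a5@(3,1):1 a6@(2,0):1 a7@(3,0):1 a8@(1,1):1 a9@(0,3):0 a10@(3,4):1
t=3: a0@(2,1):1 a1@(1,0):1 a2@(2,3):1 a3@(0,4):1 a4@(0,1):1 a5@(3,1):1 a6@(2,0):1 a7@(3,0):1 a8@(1,1):1 a9@(0,3):0 a10@(3,4):1
t=4: a0@(2,1):1 a1@(1,0):1 a2@(2,3):1 a3@(0,4):1 a4@(0,1):1 a5@(3,1):1 a6@(2,0):1 a7@(3,0):1 a8@(1,1):1 a9@(0,3):1 a10@(3,4):1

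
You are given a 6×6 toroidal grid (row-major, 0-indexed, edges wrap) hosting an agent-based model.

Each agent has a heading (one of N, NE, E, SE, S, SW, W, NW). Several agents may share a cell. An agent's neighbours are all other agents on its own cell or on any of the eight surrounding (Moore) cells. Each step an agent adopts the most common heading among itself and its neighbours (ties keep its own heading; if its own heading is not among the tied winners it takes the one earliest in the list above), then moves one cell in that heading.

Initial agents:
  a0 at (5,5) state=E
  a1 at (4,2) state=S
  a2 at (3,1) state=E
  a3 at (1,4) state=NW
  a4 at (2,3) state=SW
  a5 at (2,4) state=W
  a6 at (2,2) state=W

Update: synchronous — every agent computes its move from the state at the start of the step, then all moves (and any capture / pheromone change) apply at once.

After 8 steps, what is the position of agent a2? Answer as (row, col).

(3, 1)

t=1: a0@(5,0):E a1@(5,2):S a2@(3,2):E a3@(0,3):NW a4@(2,2):W a5@(2,3):W a6@(2,1):W
t=2: a0@(5,1):E a1@(0,2):S a2@(3,1):W a3@(5,2):NW a4@(2,1):W a5@(2,2):W a6@(2,0):W
t=3: a0@(5,2):E a1@(1,2):S a2@(3,0):W a3@(4,1):NW a4@(2,0):W a5@(2,1):W a6@(2,5):W
t=4: a0@(5,3):E a1@(2,2):S a2@(3,5):W a3@(3,0):NW a4@(2,5):W a5@(2,0):W a6@(2,4):W
t=5: a0@(5,4):E a1@(3,2):S a2@(3,4):W a3@(3,5):W a4@(2,4):W a5@(2,5):W a6@(2,3):W
t=6: a0@(5,5):E a1@(4,2):S a2@(3,3):W a3@(3,4):W a4@(2,3):W a5@(2,4):W a6@(2,2):W
t=7: a0@(5,0):E a1@(5,2):S a2@(3,2):W a3@(3,3):W a4@(2,2):W a5@(2,3):W a6@(2,1):W
t=8: a0@(5,1):E a1@(0,2):S a2@(3,1):W a3@(3,2):W a4@(2,1):W a5@(2,2):W a6@(2,0):W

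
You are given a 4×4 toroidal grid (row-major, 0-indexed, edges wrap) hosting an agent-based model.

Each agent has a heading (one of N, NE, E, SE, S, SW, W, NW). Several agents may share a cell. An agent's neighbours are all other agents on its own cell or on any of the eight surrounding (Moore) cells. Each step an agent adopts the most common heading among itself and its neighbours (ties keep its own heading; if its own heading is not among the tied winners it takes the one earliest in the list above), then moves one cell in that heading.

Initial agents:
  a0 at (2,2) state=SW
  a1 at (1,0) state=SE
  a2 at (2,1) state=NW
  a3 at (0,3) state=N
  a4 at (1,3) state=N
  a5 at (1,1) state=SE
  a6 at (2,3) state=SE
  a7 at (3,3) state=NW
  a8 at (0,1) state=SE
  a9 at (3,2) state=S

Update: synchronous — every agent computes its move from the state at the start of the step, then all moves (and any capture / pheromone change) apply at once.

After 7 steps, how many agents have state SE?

10

t=1: a0@(3,3):SE a1@(2,1):SE a2@(3,2):SE a3@(3,3):N a4@(0,3):N a5@(2,2):SE a6@(3,0):SE a7@(2,2):NW a8@(1,2):SE a9@(0,3):SE
t=2: a0@(0,0):SE a1@(3,2):SE a2@(0,3):SE a3@(0,0):SE a4@(1,0):SE a5@(3,3):SE a6@(0,1):SE a7@(3,3):SE a8@(2,3):SE a9@(1,0):SE
t=3: a0@(1,1):SE a1@(0,3):SE a2@(1,0):SE a3@(1,1):SE a4@(2,1):SE a5@(0,0):SE a6@(1,2):SE a7@(0,0):SE a8@(3,0):SE a9@(2,1):SE
t=4: a0@(2,2):SE a1@(1,0):SE a2@(2,1):SE a3@(2,2):SE a4@(3,2):SE a5@(1,1):SE a6@(2,3):SE a7@(1,1):SE a8@(0,1):SE a9@(3,2):SE
t=5: a0@(3,3):SE a1@(2,1):SE a2@(3,2):SE a3@(3,3):SE a4@(0,3):SE a5@(2,2):SE a6@(3,0):SE a7@(2,2):SE a8@(1,2):SE a9@(0,3):SE
t=6: a0@(0,0):SE a1@(3,2):SE a2@(0,3):SE a3@(0,0):SE a4@(1,0):SE a5@(3,3):SE a6@(0,1):SE a7@(3,3):SE a8@(2,3):SE a9@(1,0):SE
t=7: a0@(1,1):SE a1@(0,3):SE a2@(1,0):SE a3@(1,1):SE a4@(2,1):SE a5@(0,0):SE a6@(1,2):SE a7@(0,0):SE a8@(3,0):SE a9@(2,1):SE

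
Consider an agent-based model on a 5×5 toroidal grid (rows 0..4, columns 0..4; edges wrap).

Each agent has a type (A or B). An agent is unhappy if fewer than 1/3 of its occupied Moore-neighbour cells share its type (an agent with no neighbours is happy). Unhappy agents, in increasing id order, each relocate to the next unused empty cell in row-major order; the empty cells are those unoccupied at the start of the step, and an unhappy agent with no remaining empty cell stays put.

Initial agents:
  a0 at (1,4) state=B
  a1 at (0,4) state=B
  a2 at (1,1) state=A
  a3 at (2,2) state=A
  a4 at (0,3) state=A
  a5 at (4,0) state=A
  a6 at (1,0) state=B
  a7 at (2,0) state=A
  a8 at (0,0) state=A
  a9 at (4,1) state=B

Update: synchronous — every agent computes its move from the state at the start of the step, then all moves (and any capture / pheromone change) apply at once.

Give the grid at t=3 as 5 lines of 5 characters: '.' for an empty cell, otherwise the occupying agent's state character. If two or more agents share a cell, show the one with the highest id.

AA.BB
BA..B
A.A..
.....
A....

t=1: a0@(1,4):B a1@(0,4):B a2@(1,1):A a3@(2,2):A a4@(0,1):A a5@(4,0):A a6@(1,0):B a7@(2,0):A a8@(0,0):A a9@(0,2):B
t=2: a0@(1,4):B a1@(0,4):B a2@(1,1):A a3@(2,2):A a4@(0,1):A a5@(4,0):A a6@(1,0):B a7@(2,0):A a8@(0,0):A a9@(0,3):B
t=3: (unchanged — steady state)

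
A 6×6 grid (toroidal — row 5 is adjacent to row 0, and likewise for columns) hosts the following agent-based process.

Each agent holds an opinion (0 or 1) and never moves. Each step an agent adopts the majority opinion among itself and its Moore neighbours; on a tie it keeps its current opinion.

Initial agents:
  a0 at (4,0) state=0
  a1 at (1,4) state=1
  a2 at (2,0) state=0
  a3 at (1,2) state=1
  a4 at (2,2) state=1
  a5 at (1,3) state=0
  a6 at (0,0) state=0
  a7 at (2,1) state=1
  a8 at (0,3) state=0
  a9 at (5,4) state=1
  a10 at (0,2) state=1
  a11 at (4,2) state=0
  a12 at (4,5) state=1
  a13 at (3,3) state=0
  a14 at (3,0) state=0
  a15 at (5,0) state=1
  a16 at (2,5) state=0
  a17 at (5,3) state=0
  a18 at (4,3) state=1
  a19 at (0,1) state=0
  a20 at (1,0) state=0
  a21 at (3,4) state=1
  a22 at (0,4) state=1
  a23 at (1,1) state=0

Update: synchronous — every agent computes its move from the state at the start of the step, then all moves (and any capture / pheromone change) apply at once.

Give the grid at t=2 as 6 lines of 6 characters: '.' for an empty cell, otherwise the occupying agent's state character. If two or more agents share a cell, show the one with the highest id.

t=1: a0@(4,0):0 a1@(1,4):0 a2@(2,0):0 a3@(1,2):1 a4@(2,2):1 a5@(1,3):1 a6@(0,0):0 a7@(2,1):0 a8@(0,3):1 a9@(5,4):1 a10@(0,2):0 a11@(4,2):0 a12@(4,5):1 a13@(3,3):1 a14@(3,0):0 a15@(5,0):0 a16@(2,5):0 a17@(5,3):1 a18@(4,3):1 a19@(0,1):0 a20@(1,0):0 a21@(3,4):1 a22@(0,4):1 a23@(1,1):0
t=2: a0@(4,0):0 a1@(1,4):1 a2@(2,0):0 a3@(1,2):1 a4@(2,2):1 a5@(1,3):1 a6@(0,0):0 a7@(2,1):0 a8@(0,3):1 a9@(5,4):1 a10@(0,2):1 a11@(4,2):1 a12@(4,5):1 a13@(3,3):1 a14@(3,0):0 a15@(5,0):0 a16@(2,5):0 a17@(5,3):1 a18@(4,3):1 a19@(0,1):0 a20@(1,0):0 a21@(3,4):1 a22@(0,4):1 a23@(1,1):0

00111.
00111.
001..0
0..11.
0.11.1
0..11.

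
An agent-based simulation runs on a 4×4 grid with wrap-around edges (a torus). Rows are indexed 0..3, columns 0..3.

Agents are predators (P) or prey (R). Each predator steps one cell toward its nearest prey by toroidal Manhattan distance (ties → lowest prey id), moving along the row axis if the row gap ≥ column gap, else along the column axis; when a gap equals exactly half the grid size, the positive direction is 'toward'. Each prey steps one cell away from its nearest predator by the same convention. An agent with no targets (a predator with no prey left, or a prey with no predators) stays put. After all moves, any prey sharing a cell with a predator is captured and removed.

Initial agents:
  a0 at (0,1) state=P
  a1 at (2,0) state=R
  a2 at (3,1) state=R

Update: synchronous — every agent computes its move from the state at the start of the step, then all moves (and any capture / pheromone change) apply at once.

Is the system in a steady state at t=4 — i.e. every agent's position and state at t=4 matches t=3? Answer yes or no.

t=1: a0@(3,1):P a1@(1,0):R a2@(2,1):R
t=2: a0@(2,1):P a1@(0,0):R a2@(1,1):R
t=3: a0@(1,1):P a1@(3,0):R a2@(0,1):R
t=4: a0@(0,1):P a1@(2,0):R a2@(3,1):R

no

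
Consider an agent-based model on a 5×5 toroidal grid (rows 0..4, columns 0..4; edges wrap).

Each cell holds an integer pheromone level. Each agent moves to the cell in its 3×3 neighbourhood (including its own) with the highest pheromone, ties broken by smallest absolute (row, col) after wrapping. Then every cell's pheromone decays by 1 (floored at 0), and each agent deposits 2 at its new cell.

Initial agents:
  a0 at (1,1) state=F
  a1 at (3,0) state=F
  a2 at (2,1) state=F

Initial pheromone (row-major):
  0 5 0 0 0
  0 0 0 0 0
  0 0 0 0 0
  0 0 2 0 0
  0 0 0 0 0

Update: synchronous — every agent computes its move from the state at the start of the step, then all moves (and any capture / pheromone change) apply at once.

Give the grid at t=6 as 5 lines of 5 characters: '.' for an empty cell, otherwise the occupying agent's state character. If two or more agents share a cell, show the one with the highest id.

.F...
.....
F....
..F..
.....

t=1: a0@(0,1) a1@(2,0) a2@(3,2) | pheromone: 0 6 0 0 0 / 0 0 0 0 0 / 2 0 0 0 0 / 0 0 3 0 0 / 0 0 0 0 0
t=2: a0@(0,1) a1@(2,0) a2@(3,2) | pheromone: 0 7 0 0 0 / 0 0 0 0 0 / 3 0 0 0 0 / 0 0 4 0 0 / 0 0 0 0 0
t=3: a0@(0,1) a1@(2,0) a2@(3,2) | pheromone: 0 8 0 0 0 / 0 0 0 0 0 / 4 0 0 0 0 / 0 0 5 0 0 / 0 0 0 0 0
t=4: a0@(0,1) a1@(2,0) a2@(3,2) | pheromone: 0 9 0 0 0 / 0 0 0 0 0 / 5 0 0 0 0 / 0 0 6 0 0 / 0 0 0 0 0
t=5: a0@(0,1) a1@(2,0) a2@(3,2) | pheromone: 0 10 0 0 0 / 0 0 0 0 0 / 6 0 0 0 0 / 0 0 7 0 0 / 0 0 0 0 0
t=6: a0@(0,1) a1@(2,0) a2@(3,2) | pheromone: 0 11 0 0 0 / 0 0 0 0 0 / 7 0 0 0 0 / 0 0 8 0 0 / 0 0 0 0 0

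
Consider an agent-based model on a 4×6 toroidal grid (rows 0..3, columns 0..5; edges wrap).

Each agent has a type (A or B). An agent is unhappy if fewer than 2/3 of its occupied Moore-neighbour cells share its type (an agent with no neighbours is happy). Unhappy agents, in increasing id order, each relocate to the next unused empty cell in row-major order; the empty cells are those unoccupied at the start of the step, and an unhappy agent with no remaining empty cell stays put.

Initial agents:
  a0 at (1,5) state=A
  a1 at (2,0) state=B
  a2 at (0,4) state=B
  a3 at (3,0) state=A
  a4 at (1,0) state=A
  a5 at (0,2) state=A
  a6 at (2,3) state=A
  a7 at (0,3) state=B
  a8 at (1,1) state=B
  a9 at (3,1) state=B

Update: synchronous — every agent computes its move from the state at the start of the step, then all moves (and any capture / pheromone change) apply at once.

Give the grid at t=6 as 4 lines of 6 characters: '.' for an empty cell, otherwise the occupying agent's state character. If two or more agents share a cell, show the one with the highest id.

..ABB.
.A..BA
A..ABB
......

t=1: a0@(0,0):A a1@(0,1):B a2@(0,5):B a3@(1,2):A a4@(1,3):A a5@(1,4):A a6@(2,3):A a7@(2,1):B a8@(2,2):B a9@(2,4):B
t=2: a0@(0,2):A a1@(0,3):B a2@(0,4):B a3@(1,0):A a4@(1,1):A a5@(1,5):A a6@(2,0):A a7@(2,5):B a8@(3,0):B a9@(3,1):B
t=3: a0@(0,0):A a1@(0,1):B a2@(0,5):B a3@(1,0):A a4@(1,1):A a5@(1,2):A a6@(1,3):A a7@(1,4):B a8@(3,0):B a9@(2,1):B
t=4: a0@(0,2):A a1@(0,3):B a2@(0,4):B a3@(1,5):A a4@(2,0):A a5@(2,2):A a6@(2,3):A a7@(2,4):B a8@(3,0):B a9@(2,5):B
t=5: a0@(0,0):A a1@(0,1):B a2@(0,5):B a3@(1,0):A a4@(1,1):A a5@(2,2):A a6@(1,2):A a7@(1,3):B a8@(1,4):B a9@(2,1):B
t=6: a0@(0,2):A a1@(0,3):B a2@(0,4):B a3@(1,5):A a4@(1,1):A a5@(2,0):A a6@(2,3):A a7@(2,4):B a8@(1,4):B a9@(2,5):B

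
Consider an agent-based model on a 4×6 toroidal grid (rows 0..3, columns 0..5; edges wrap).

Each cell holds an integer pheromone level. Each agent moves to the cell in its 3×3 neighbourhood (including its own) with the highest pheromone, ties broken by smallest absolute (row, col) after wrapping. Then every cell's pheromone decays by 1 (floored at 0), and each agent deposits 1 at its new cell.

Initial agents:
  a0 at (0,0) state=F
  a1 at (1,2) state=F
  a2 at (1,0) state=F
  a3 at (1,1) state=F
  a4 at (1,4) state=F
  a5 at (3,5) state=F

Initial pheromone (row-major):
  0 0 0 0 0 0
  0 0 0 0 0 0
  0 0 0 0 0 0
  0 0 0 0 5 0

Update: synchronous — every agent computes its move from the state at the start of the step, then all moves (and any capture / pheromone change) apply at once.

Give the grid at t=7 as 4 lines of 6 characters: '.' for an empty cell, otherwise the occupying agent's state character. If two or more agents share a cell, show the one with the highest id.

t=1: a0@(0,0) a1@(0,1) a2@(0,0) a3@(0,0) a4@(0,3) a5@(3,4) | pheromone: 3 1 0 1 0 0 / 0 0 0 0 0 0 / 0 0 0 0 0 0 / 0 0 0 0 5 0
t=2: a0@(0,0) a1@(0,0) a2@(0,0) a3@(0,0) a4@(3,4) a5@(3,4) | pheromone: 6 0 0 0 0 0 / 0 0 0 0 0 0 / 0 0 0 0 0 0 / 0 0 0 0 6 0
t=3: a0@(0,0) a1@(0,0) a2@(0,0) a3@(0,0) a4@(3,4) a5@(3,4) | pheromone: 9 0 0 0 0 0 / 0 0 0 0 0 0 / 0 0 0 0 0 0 / 0 0 0 0 7 0
t=4: a0@(0,0) a1@(0,0) a2@(0,0) a3@(0,0) a4@(3,4) a5@(3,4) | pheromone: 12 0 0 0 0 0 / 0 0 0 0 0 0 / 0 0 0 0 0 0 / 0 0 0 0 8 0
t=5: a0@(0,0) a1@(0,0) a2@(0,0) a3@(0,0) a4@(3,4) a5@(3,4) | pheromone: 15 0 0 0 0 0 / 0 0 0 0 0 0 / 0 0 0 0 0 0 / 0 0 0 0 9 0
t=6: a0@(0,0) a1@(0,0) a2@(0,0) a3@(0,0) a4@(3,4) a5@(3,4) | pheromone: 18 0 0 0 0 0 / 0 0 0 0 0 0 / 0 0 0 0 0 0 / 0 0 0 0 10 0
t=7: a0@(0,0) a1@(0,0) a2@(0,0) a3@(0,0) a4@(3,4) a5@(3,4) | pheromone: 21 0 0 0 0 0 / 0 0 0 0 0 0 / 0 0 0 0 0 0 / 0 0 0 0 11 0

F.....
......
......
....F.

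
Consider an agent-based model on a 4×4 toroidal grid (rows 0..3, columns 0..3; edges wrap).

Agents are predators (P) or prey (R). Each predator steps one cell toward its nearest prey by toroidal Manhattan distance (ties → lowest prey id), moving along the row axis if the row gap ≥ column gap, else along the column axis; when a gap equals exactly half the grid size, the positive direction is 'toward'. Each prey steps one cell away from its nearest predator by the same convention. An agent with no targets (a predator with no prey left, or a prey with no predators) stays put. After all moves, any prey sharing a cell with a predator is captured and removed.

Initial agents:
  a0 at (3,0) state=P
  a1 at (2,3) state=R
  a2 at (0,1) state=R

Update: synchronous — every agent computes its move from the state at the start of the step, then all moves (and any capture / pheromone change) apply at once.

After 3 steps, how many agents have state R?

t=1: a0@(2,0):P a1@(1,3):R a2@(1,1):R
t=2: a0@(1,0):P a1@(0,3):R a2@(0,1):R
t=3: a0@(0,0):P a1@(3,3):R a2@(3,1):R

2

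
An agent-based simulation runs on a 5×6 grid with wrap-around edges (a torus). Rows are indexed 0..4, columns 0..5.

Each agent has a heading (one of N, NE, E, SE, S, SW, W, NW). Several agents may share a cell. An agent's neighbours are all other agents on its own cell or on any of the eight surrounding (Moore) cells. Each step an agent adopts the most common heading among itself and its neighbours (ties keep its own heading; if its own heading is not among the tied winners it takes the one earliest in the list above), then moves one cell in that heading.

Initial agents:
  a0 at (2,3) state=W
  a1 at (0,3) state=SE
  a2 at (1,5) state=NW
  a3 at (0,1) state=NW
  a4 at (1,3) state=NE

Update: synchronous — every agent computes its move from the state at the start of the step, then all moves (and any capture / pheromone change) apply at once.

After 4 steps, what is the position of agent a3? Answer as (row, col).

t=1: a0@(2,2):W a1@(1,4):SE a2@(0,4):NW a3@(4,0):NW a4@(0,4):NE
t=2: a0@(2,1):W a1@(2,5):SE a2@(4,3):NW a3@(3,5):NW a4@(4,5):NE
t=3: a0@(2,0):W a1@(3,0):SE a2@(3,2):NW a3@(2,4):NW a4@(3,0):NE
t=4: a0@(2,5):W a1@(4,1):SE a2@(2,1):NW a3@(1,3):NW a4@(2,1):NE

(1, 3)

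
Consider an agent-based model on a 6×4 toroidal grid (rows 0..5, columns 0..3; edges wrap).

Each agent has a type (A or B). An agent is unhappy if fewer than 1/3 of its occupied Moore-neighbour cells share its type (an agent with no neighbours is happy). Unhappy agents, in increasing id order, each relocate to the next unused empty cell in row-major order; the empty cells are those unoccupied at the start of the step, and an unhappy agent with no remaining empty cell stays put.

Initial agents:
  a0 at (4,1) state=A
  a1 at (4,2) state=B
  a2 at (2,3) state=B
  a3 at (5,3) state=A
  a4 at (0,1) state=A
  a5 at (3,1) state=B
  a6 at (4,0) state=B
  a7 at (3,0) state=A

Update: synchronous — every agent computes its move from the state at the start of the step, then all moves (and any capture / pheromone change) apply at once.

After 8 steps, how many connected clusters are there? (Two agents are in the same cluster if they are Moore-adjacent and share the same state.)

t=1: a0@(0,0):A a1@(4,2):B a2@(0,2):B a3@(0,3):A a4@(0,1):A a5@(3,1):B a6@(1,0):B a7@(1,1):A
t=2: a0@(0,0):A a1@(4,2):B a2@(1,2):B a3@(0,3):A a4@(0,1):A a5@(3,1):B a6@(1,3):B a7@(1,1):A
t=3: a0@(0,0):A a1@(4,2):B a2@(0,2):B a3@(0,3):A a4@(0,1):A a5@(3,1):B a6@(1,3):B a7@(1,1):A
t=4: a0@(0,0):A a1@(4,2):B a2@(1,0):B a3@(0,3):A a4@(0,1):A a5@(3,1):B a6@(1,3):B a7@(1,1):A
t=5: a0@(0,0):A a1@(4,2):B a2@(0,2):B a3@(0,3):A a4@(0,1):A a5@(3,1):B a6@(1,3):B a7@(1,1):A
t=6: a0@(0,0):A a1@(4,2):B a2@(1,0):B a3@(0,3):A a4@(0,1):A a5@(3,1):B a6@(1,3):B a7@(1,1):A
t=7: a0@(0,0):A a1@(4,2):B a2@(0,2):B a3@(0,3):A a4@(0,1):A a5@(3,1):B a6@(1,3):B a7@(1,1):A
t=8: a0@(0,0):A a1@(4,2):B a2@(1,0):B a3@(0,3):A a4@(0,1):A a5@(3,1):B a6@(1,3):B a7@(1,1):A

3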